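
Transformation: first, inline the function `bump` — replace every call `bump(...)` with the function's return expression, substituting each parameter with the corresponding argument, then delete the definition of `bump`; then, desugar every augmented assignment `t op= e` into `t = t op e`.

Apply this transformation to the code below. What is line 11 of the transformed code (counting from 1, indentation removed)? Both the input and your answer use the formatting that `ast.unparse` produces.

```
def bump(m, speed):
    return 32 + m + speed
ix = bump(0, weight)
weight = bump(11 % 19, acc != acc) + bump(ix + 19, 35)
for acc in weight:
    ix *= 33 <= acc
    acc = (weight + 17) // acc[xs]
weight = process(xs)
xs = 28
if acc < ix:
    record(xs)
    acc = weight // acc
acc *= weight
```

Transformed code:
ix = 32 + 0 + weight
weight = 32 + 11 % 19 + (acc != acc) + (32 + (ix + 19) + 35)
for acc in weight:
    ix = ix * (33 <= acc)
    acc = (weight + 17) // acc[xs]
weight = process(xs)
xs = 28
if acc < ix:
    record(xs)
    acc = weight // acc
acc = acc * weight

acc = acc * weight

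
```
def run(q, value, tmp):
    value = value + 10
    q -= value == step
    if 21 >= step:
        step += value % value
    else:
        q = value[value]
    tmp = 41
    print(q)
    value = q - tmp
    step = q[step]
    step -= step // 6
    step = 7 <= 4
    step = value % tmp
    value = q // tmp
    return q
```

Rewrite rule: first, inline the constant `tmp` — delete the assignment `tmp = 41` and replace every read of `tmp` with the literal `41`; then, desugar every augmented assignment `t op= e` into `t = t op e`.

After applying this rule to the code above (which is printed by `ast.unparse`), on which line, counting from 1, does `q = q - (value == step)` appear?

3

Transformed code:
def run(q, value, tmp):
    value = value + 10
    q = q - (value == step)
    if 21 >= step:
        step = step + value % value
    else:
        q = value[value]
    print(q)
    value = q - 41
    step = q[step]
    step = step - step // 6
    step = 7 <= 4
    step = value % 41
    value = q // 41
    return q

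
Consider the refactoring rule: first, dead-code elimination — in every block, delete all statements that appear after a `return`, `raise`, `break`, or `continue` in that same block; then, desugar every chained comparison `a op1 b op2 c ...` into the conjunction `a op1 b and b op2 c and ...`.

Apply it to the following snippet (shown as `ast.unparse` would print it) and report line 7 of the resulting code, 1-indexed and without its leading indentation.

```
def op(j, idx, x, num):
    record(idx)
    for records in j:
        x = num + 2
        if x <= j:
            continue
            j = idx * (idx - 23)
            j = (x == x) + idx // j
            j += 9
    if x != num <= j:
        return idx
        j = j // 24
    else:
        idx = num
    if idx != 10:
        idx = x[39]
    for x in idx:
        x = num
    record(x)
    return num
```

if x != num and num <= j:

Transformed code:
def op(j, idx, x, num):
    record(idx)
    for records in j:
        x = num + 2
        if x <= j:
            continue
    if x != num and num <= j:
        return idx
    else:
        idx = num
    if idx != 10:
        idx = x[39]
    for x in idx:
        x = num
    record(x)
    return num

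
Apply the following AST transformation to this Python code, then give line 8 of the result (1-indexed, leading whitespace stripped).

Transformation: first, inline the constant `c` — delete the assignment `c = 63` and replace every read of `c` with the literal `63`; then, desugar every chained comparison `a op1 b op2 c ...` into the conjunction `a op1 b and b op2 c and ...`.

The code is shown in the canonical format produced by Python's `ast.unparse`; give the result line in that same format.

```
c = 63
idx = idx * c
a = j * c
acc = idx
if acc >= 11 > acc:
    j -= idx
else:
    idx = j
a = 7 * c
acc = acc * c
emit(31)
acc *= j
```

Transformed code:
idx = idx * 63
a = j * 63
acc = idx
if acc >= 11 and 11 > acc:
    j -= idx
else:
    idx = j
a = 7 * 63
acc = acc * 63
emit(31)
acc *= j

a = 7 * 63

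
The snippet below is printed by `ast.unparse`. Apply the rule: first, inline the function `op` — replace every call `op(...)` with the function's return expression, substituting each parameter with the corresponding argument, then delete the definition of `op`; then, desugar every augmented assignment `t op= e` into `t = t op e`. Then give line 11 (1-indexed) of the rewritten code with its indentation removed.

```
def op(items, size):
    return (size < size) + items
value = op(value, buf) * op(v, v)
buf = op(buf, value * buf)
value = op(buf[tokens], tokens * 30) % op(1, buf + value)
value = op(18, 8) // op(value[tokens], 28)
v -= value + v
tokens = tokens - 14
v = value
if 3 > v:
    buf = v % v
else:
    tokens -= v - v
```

Transformed code:
value = ((buf < buf) + value) * ((v < v) + v)
buf = (value * buf < value * buf) + buf
value = ((tokens * 30 < tokens * 30) + buf[tokens]) % ((buf + value < buf + value) + 1)
value = ((8 < 8) + 18) // ((28 < 28) + value[tokens])
v = v - (value + v)
tokens = tokens - 14
v = value
if 3 > v:
    buf = v % v
else:
    tokens = tokens - (v - v)

tokens = tokens - (v - v)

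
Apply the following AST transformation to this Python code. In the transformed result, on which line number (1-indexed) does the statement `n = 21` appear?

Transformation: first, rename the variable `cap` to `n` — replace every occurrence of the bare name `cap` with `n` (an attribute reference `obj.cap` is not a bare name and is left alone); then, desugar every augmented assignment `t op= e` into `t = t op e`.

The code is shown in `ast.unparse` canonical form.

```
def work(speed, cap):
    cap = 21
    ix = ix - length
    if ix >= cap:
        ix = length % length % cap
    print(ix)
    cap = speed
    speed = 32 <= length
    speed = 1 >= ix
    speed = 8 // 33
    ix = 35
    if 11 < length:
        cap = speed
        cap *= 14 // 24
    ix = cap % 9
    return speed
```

2

Transformed code:
def work(speed, n):
    n = 21
    ix = ix - length
    if ix >= n:
        ix = length % length % n
    print(ix)
    n = speed
    speed = 32 <= length
    speed = 1 >= ix
    speed = 8 // 33
    ix = 35
    if 11 < length:
        n = speed
        n = n * (14 // 24)
    ix = n % 9
    return speed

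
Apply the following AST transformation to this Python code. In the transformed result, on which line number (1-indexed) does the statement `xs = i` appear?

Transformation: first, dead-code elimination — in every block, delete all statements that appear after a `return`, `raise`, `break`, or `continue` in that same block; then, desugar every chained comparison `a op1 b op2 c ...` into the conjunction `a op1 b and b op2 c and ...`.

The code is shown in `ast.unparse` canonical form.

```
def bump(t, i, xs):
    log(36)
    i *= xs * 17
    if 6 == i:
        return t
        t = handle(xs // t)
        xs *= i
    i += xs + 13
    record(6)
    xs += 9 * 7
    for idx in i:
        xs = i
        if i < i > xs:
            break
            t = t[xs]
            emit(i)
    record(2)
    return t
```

Transformed code:
def bump(t, i, xs):
    log(36)
    i *= xs * 17
    if 6 == i:
        return t
    i += xs + 13
    record(6)
    xs += 9 * 7
    for idx in i:
        xs = i
        if i < i and i > xs:
            break
    record(2)
    return t

10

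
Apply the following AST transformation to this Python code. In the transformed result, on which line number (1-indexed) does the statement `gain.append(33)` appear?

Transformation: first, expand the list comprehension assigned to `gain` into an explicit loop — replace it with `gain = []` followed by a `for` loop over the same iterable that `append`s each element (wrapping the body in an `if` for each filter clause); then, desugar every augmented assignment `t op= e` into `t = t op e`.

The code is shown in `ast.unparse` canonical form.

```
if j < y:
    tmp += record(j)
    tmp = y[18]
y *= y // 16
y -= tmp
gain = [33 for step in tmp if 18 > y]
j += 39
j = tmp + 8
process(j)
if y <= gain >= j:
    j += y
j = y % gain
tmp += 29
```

Transformed code:
if j < y:
    tmp = tmp + record(j)
    tmp = y[18]
y = y * (y // 16)
y = y - tmp
gain = []
for step in tmp:
    if 18 > y:
        gain.append(33)
j = j + 39
j = tmp + 8
process(j)
if y <= gain >= j:
    j = j + y
j = y % gain
tmp = tmp + 29

9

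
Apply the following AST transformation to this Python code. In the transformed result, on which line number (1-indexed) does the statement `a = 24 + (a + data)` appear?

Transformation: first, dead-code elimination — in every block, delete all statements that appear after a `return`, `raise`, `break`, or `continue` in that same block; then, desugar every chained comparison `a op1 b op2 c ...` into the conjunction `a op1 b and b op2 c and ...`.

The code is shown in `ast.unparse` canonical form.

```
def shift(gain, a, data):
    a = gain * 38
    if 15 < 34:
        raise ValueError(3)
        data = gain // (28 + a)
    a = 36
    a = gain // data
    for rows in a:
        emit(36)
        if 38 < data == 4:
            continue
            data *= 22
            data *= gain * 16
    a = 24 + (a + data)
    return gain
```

Transformed code:
def shift(gain, a, data):
    a = gain * 38
    if 15 < 34:
        raise ValueError(3)
    a = 36
    a = gain // data
    for rows in a:
        emit(36)
        if 38 < data and data == 4:
            continue
    a = 24 + (a + data)
    return gain

11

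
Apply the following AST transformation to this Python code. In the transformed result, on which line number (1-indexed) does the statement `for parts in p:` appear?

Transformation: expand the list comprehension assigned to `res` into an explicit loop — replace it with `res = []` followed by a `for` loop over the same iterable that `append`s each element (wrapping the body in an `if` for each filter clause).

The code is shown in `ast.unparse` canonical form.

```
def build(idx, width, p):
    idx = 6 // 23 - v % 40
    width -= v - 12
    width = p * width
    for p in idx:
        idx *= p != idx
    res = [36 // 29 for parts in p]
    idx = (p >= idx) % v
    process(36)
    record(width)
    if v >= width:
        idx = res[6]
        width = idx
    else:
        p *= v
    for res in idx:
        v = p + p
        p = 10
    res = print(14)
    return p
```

Transformed code:
def build(idx, width, p):
    idx = 6 // 23 - v % 40
    width -= v - 12
    width = p * width
    for p in idx:
        idx *= p != idx
    res = []
    for parts in p:
        res.append(36 // 29)
    idx = (p >= idx) % v
    process(36)
    record(width)
    if v >= width:
        idx = res[6]
        width = idx
    else:
        p *= v
    for res in idx:
        v = p + p
        p = 10
    res = print(14)
    return p

8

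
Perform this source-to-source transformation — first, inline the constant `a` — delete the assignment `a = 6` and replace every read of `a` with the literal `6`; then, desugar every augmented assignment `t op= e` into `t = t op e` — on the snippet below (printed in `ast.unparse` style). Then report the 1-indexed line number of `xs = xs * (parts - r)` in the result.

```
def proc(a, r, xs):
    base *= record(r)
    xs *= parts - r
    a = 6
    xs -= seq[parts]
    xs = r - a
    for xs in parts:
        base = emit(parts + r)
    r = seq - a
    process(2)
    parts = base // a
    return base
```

Transformed code:
def proc(a, r, xs):
    base = base * record(r)
    xs = xs * (parts - r)
    xs = xs - seq[parts]
    xs = r - 6
    for xs in parts:
        base = emit(parts + r)
    r = seq - 6
    process(2)
    parts = base // 6
    return base

3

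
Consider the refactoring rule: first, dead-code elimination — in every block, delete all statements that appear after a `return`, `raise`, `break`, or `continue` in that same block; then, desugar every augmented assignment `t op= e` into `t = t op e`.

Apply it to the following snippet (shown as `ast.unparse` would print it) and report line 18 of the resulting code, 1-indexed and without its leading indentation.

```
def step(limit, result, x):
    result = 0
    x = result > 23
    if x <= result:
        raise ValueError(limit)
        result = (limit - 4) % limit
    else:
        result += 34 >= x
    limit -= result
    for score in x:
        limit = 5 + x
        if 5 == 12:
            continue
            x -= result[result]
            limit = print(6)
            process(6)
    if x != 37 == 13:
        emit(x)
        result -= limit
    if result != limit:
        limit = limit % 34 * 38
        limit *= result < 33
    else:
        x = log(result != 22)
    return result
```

limit = limit * (result < 33)

Transformed code:
def step(limit, result, x):
    result = 0
    x = result > 23
    if x <= result:
        raise ValueError(limit)
    else:
        result = result + (34 >= x)
    limit = limit - result
    for score in x:
        limit = 5 + x
        if 5 == 12:
            continue
    if x != 37 == 13:
        emit(x)
        result = result - limit
    if result != limit:
        limit = limit % 34 * 38
        limit = limit * (result < 33)
    else:
        x = log(result != 22)
    return result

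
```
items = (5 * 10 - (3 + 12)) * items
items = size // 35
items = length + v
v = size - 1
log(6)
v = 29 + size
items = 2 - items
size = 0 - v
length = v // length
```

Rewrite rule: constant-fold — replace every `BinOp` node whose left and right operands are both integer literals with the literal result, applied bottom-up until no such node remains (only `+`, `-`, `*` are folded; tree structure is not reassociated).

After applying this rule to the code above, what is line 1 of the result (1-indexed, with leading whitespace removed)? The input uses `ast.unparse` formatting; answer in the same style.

items = 35 * items

Transformed code:
items = 35 * items
items = size // 35
items = length + v
v = size - 1
log(6)
v = 29 + size
items = 2 - items
size = 0 - v
length = v // length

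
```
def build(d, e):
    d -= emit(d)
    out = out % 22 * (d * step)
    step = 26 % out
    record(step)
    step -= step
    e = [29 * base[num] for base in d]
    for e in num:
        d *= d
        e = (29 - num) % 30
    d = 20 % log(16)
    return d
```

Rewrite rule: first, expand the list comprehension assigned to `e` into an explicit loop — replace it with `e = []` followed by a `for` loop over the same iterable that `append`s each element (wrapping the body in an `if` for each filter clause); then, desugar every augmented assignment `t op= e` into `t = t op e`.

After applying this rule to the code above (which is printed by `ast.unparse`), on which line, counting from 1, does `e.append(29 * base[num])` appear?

Transformed code:
def build(d, e):
    d = d - emit(d)
    out = out % 22 * (d * step)
    step = 26 % out
    record(step)
    step = step - step
    e = []
    for base in d:
        e.append(29 * base[num])
    for e in num:
        d = d * d
        e = (29 - num) % 30
    d = 20 % log(16)
    return d

9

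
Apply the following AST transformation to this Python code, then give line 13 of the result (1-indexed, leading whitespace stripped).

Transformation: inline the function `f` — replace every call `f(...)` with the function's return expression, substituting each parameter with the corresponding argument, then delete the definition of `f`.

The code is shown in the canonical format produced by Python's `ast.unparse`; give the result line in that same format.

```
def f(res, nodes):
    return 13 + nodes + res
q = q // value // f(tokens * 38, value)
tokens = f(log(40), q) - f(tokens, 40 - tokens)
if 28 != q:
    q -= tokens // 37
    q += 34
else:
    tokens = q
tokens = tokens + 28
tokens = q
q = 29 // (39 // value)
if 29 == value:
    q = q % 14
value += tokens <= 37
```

Transformed code:
q = q // value // (13 + value + tokens * 38)
tokens = 13 + q + log(40) - (13 + (40 - tokens) + tokens)
if 28 != q:
    q -= tokens // 37
    q += 34
else:
    tokens = q
tokens = tokens + 28
tokens = q
q = 29 // (39 // value)
if 29 == value:
    q = q % 14
value += tokens <= 37

value += tokens <= 37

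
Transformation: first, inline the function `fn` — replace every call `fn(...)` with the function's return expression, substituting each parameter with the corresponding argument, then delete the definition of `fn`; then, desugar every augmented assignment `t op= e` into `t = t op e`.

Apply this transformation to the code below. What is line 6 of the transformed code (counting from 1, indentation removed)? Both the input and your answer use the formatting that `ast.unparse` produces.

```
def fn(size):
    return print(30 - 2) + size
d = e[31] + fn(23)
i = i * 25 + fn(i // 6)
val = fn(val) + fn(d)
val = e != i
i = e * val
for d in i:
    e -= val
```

for d in i:

Transformed code:
d = e[31] + (print(30 - 2) + 23)
i = i * 25 + (print(30 - 2) + i // 6)
val = print(30 - 2) + val + (print(30 - 2) + d)
val = e != i
i = e * val
for d in i:
    e = e - val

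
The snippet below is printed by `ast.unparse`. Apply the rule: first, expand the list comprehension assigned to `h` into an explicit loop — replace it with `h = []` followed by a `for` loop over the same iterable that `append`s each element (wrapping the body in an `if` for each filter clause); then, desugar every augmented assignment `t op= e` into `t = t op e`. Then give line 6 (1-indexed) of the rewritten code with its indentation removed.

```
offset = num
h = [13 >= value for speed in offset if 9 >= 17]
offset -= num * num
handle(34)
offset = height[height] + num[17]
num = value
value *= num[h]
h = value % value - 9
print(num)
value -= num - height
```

offset = offset - num * num

Transformed code:
offset = num
h = []
for speed in offset:
    if 9 >= 17:
        h.append(13 >= value)
offset = offset - num * num
handle(34)
offset = height[height] + num[17]
num = value
value = value * num[h]
h = value % value - 9
print(num)
value = value - (num - height)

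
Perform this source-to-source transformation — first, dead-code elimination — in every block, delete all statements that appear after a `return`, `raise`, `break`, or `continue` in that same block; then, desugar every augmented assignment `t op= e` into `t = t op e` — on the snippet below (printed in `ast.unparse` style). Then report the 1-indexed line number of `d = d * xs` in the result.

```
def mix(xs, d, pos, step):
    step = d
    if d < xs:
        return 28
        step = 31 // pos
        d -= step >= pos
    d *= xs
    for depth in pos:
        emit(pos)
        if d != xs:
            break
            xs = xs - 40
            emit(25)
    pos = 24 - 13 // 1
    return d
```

Transformed code:
def mix(xs, d, pos, step):
    step = d
    if d < xs:
        return 28
    d = d * xs
    for depth in pos:
        emit(pos)
        if d != xs:
            break
    pos = 24 - 13 // 1
    return d

5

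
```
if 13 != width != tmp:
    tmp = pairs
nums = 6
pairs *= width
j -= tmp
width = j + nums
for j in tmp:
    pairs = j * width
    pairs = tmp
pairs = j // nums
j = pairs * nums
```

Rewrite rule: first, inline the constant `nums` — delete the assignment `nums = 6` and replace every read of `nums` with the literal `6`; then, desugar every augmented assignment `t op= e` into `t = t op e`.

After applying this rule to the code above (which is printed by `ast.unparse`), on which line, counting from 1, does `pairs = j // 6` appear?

9

Transformed code:
if 13 != width != tmp:
    tmp = pairs
pairs = pairs * width
j = j - tmp
width = j + 6
for j in tmp:
    pairs = j * width
    pairs = tmp
pairs = j // 6
j = pairs * 6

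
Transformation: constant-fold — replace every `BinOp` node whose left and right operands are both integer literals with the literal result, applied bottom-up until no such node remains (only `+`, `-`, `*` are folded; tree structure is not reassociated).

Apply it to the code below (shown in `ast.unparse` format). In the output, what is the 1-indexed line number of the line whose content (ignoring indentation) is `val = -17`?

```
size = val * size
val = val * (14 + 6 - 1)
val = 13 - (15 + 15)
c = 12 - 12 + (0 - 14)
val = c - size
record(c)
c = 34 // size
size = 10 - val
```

3

Transformed code:
size = val * size
val = val * 19
val = -17
c = -14
val = c - size
record(c)
c = 34 // size
size = 10 - val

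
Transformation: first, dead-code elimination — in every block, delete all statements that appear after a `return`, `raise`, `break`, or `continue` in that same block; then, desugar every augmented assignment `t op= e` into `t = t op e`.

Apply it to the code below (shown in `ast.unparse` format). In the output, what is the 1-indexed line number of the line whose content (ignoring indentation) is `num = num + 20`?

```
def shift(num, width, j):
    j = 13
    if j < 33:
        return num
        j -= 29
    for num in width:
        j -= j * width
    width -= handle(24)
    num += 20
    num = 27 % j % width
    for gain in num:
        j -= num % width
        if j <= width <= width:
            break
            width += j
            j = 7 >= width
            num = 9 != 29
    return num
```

8

Transformed code:
def shift(num, width, j):
    j = 13
    if j < 33:
        return num
    for num in width:
        j = j - j * width
    width = width - handle(24)
    num = num + 20
    num = 27 % j % width
    for gain in num:
        j = j - num % width
        if j <= width <= width:
            break
    return num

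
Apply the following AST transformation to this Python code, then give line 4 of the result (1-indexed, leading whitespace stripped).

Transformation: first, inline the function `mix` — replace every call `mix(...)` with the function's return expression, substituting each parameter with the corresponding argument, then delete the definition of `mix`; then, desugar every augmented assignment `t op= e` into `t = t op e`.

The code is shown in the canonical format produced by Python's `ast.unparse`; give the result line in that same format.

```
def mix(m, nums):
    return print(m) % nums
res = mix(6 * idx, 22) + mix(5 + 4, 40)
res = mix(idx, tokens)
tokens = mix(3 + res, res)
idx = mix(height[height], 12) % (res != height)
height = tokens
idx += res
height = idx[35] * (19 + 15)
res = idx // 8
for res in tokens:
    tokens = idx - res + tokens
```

Transformed code:
res = print(6 * idx) % 22 + print(5 + 4) % 40
res = print(idx) % tokens
tokens = print(3 + res) % res
idx = print(height[height]) % 12 % (res != height)
height = tokens
idx = idx + res
height = idx[35] * (19 + 15)
res = idx // 8
for res in tokens:
    tokens = idx - res + tokens

idx = print(height[height]) % 12 % (res != height)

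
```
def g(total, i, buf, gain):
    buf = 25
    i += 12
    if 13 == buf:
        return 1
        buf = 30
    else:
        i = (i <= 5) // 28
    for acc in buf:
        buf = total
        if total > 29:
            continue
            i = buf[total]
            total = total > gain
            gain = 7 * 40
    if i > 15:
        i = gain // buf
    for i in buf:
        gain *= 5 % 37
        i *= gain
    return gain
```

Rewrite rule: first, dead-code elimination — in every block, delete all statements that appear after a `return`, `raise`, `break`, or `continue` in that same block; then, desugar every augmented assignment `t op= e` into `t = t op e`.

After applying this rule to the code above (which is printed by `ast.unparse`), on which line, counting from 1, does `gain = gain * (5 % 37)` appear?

Transformed code:
def g(total, i, buf, gain):
    buf = 25
    i = i + 12
    if 13 == buf:
        return 1
    else:
        i = (i <= 5) // 28
    for acc in buf:
        buf = total
        if total > 29:
            continue
    if i > 15:
        i = gain // buf
    for i in buf:
        gain = gain * (5 % 37)
        i = i * gain
    return gain

15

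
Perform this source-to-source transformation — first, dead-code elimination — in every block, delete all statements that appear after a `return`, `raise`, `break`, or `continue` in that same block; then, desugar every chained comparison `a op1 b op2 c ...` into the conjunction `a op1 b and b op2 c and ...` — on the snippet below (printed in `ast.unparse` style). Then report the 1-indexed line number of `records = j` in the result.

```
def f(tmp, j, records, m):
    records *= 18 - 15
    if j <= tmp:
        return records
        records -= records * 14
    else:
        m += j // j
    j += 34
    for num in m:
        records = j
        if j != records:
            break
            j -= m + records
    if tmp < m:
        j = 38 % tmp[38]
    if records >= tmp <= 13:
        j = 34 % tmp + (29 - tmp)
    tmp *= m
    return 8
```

9

Transformed code:
def f(tmp, j, records, m):
    records *= 18 - 15
    if j <= tmp:
        return records
    else:
        m += j // j
    j += 34
    for num in m:
        records = j
        if j != records:
            break
    if tmp < m:
        j = 38 % tmp[38]
    if records >= tmp and tmp <= 13:
        j = 34 % tmp + (29 - tmp)
    tmp *= m
    return 8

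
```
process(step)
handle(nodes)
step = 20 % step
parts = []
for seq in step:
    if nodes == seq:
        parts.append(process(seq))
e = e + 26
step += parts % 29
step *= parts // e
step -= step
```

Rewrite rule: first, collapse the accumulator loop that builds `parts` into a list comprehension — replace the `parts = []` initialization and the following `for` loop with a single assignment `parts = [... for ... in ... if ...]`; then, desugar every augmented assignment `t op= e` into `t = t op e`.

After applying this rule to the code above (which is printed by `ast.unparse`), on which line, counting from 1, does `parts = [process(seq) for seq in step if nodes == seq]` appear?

4

Transformed code:
process(step)
handle(nodes)
step = 20 % step
parts = [process(seq) for seq in step if nodes == seq]
e = e + 26
step = step + parts % 29
step = step * (parts // e)
step = step - step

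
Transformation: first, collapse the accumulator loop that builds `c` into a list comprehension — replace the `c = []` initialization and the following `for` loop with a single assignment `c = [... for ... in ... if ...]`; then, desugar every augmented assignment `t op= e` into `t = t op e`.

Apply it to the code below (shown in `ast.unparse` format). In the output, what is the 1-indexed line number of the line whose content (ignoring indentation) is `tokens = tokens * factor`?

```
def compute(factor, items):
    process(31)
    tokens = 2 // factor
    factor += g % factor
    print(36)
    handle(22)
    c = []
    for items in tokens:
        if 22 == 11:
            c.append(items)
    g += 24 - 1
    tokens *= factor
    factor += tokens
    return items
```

Transformed code:
def compute(factor, items):
    process(31)
    tokens = 2 // factor
    factor = factor + g % factor
    print(36)
    handle(22)
    c = [items for items in tokens if 22 == 11]
    g = g + (24 - 1)
    tokens = tokens * factor
    factor = factor + tokens
    return items

9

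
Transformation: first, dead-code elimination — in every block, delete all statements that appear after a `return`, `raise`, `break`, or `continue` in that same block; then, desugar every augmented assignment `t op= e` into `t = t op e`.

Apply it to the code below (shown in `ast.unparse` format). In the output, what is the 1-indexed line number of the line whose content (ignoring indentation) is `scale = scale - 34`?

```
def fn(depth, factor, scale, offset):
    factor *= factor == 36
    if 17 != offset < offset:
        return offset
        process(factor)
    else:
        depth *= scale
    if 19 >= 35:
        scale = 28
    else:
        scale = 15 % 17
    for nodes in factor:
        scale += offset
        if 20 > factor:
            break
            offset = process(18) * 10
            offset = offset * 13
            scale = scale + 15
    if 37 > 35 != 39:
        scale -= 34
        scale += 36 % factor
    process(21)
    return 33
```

16

Transformed code:
def fn(depth, factor, scale, offset):
    factor = factor * (factor == 36)
    if 17 != offset < offset:
        return offset
    else:
        depth = depth * scale
    if 19 >= 35:
        scale = 28
    else:
        scale = 15 % 17
    for nodes in factor:
        scale = scale + offset
        if 20 > factor:
            break
    if 37 > 35 != 39:
        scale = scale - 34
        scale = scale + 36 % factor
    process(21)
    return 33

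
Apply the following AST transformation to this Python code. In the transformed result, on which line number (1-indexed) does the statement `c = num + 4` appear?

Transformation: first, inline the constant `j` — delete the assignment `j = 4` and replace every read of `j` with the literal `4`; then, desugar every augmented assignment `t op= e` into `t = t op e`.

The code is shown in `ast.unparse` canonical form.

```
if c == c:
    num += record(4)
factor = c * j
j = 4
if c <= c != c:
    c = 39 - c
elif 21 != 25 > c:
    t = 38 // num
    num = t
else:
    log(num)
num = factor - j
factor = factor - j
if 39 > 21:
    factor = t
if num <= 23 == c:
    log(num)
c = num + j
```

Transformed code:
if c == c:
    num = num + record(4)
factor = c * 4
if c <= c != c:
    c = 39 - c
elif 21 != 25 > c:
    t = 38 // num
    num = t
else:
    log(num)
num = factor - 4
factor = factor - 4
if 39 > 21:
    factor = t
if num <= 23 == c:
    log(num)
c = num + 4

17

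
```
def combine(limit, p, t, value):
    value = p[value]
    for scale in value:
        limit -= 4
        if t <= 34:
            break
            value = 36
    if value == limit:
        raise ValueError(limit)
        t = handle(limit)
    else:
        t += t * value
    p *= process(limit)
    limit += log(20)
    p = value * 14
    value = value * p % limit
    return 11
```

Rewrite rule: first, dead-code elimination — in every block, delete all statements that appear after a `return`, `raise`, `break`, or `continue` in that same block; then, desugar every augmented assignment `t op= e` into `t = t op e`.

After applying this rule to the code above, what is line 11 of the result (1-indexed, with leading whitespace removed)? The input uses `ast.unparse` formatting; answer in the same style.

p = p * process(limit)

Transformed code:
def combine(limit, p, t, value):
    value = p[value]
    for scale in value:
        limit = limit - 4
        if t <= 34:
            break
    if value == limit:
        raise ValueError(limit)
    else:
        t = t + t * value
    p = p * process(limit)
    limit = limit + log(20)
    p = value * 14
    value = value * p % limit
    return 11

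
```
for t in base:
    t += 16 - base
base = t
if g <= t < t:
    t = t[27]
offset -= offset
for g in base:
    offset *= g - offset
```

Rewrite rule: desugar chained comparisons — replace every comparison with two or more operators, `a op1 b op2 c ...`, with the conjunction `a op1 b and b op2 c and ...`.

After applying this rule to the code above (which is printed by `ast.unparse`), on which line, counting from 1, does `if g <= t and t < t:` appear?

Transformed code:
for t in base:
    t += 16 - base
base = t
if g <= t and t < t:
    t = t[27]
offset -= offset
for g in base:
    offset *= g - offset

4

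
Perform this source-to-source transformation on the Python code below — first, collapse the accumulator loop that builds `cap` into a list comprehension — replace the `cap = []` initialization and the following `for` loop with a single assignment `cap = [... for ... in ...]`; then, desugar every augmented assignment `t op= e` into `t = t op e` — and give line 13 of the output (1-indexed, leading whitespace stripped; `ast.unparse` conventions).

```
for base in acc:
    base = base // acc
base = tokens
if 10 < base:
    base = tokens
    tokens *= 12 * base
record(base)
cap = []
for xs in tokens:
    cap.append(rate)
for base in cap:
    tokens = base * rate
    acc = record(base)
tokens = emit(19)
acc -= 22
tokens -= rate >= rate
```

acc = acc - 22

Transformed code:
for base in acc:
    base = base // acc
base = tokens
if 10 < base:
    base = tokens
    tokens = tokens * (12 * base)
record(base)
cap = [rate for xs in tokens]
for base in cap:
    tokens = base * rate
    acc = record(base)
tokens = emit(19)
acc = acc - 22
tokens = tokens - (rate >= rate)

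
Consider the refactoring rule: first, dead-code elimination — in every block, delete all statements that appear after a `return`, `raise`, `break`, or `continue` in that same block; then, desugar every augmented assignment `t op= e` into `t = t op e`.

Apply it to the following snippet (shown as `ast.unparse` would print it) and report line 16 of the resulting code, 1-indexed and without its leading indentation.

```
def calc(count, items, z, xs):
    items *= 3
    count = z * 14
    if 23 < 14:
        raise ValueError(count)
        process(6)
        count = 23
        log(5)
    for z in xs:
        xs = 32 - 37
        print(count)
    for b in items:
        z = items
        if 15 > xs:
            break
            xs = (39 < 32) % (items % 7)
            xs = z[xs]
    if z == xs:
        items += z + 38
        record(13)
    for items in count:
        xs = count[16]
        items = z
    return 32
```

Transformed code:
def calc(count, items, z, xs):
    items = items * 3
    count = z * 14
    if 23 < 14:
        raise ValueError(count)
    for z in xs:
        xs = 32 - 37
        print(count)
    for b in items:
        z = items
        if 15 > xs:
            break
    if z == xs:
        items = items + (z + 38)
        record(13)
    for items in count:
        xs = count[16]
        items = z
    return 32

for items in count:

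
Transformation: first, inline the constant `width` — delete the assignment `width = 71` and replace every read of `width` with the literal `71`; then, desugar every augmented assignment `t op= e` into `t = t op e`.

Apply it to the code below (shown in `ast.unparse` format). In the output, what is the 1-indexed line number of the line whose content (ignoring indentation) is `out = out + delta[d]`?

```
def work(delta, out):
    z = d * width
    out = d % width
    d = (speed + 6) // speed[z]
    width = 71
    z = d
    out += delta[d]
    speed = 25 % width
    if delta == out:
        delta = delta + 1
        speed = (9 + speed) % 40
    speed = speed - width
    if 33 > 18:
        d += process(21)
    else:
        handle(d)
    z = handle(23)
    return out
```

Transformed code:
def work(delta, out):
    z = d * 71
    out = d % 71
    d = (speed + 6) // speed[z]
    z = d
    out = out + delta[d]
    speed = 25 % 71
    if delta == out:
        delta = delta + 1
        speed = (9 + speed) % 40
    speed = speed - 71
    if 33 > 18:
        d = d + process(21)
    else:
        handle(d)
    z = handle(23)
    return out

6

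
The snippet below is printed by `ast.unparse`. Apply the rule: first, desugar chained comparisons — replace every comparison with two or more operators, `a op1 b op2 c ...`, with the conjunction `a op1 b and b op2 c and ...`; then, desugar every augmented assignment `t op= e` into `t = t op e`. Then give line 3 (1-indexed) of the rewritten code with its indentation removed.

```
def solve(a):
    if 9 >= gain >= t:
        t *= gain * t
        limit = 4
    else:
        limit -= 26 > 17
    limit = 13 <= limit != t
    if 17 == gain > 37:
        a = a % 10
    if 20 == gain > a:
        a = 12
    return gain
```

Transformed code:
def solve(a):
    if 9 >= gain and gain >= t:
        t = t * (gain * t)
        limit = 4
    else:
        limit = limit - (26 > 17)
    limit = 13 <= limit and limit != t
    if 17 == gain and gain > 37:
        a = a % 10
    if 20 == gain and gain > a:
        a = 12
    return gain

t = t * (gain * t)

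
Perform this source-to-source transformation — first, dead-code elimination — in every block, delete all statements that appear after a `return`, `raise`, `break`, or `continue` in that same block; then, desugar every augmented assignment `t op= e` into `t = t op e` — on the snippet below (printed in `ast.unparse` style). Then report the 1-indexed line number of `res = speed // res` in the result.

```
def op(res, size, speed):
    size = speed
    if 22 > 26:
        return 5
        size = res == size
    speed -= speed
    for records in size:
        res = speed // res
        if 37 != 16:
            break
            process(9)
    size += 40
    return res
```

7

Transformed code:
def op(res, size, speed):
    size = speed
    if 22 > 26:
        return 5
    speed = speed - speed
    for records in size:
        res = speed // res
        if 37 != 16:
            break
    size = size + 40
    return res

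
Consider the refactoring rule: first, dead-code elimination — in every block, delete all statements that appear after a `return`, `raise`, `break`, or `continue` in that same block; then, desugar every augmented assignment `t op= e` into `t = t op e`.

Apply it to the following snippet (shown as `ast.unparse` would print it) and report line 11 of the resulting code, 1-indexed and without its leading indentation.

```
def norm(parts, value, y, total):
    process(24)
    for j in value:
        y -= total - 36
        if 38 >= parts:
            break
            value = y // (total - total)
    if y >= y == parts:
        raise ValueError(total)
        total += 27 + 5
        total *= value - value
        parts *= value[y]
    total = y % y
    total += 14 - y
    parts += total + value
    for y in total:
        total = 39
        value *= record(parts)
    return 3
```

Transformed code:
def norm(parts, value, y, total):
    process(24)
    for j in value:
        y = y - (total - 36)
        if 38 >= parts:
            break
    if y >= y == parts:
        raise ValueError(total)
    total = y % y
    total = total + (14 - y)
    parts = parts + (total + value)
    for y in total:
        total = 39
        value = value * record(parts)
    return 3

parts = parts + (total + value)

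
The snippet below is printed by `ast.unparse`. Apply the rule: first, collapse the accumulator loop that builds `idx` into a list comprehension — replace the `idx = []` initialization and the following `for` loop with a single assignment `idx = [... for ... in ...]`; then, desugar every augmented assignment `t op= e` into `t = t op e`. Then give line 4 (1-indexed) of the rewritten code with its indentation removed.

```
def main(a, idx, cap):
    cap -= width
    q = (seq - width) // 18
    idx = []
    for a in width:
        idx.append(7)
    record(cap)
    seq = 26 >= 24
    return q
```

idx = [7 for a in width]

Transformed code:
def main(a, idx, cap):
    cap = cap - width
    q = (seq - width) // 18
    idx = [7 for a in width]
    record(cap)
    seq = 26 >= 24
    return q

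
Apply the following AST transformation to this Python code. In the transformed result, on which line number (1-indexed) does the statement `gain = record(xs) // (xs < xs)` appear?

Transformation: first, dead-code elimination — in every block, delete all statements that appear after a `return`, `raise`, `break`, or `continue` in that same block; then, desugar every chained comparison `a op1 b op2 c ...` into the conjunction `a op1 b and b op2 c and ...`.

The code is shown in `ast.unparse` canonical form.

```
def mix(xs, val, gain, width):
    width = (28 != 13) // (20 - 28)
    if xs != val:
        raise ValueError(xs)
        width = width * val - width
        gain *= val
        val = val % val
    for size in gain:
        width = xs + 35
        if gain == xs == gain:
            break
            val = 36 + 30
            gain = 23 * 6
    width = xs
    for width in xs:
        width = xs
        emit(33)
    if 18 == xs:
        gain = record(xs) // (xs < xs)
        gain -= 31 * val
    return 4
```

Transformed code:
def mix(xs, val, gain, width):
    width = (28 != 13) // (20 - 28)
    if xs != val:
        raise ValueError(xs)
    for size in gain:
        width = xs + 35
        if gain == xs and xs == gain:
            break
    width = xs
    for width in xs:
        width = xs
        emit(33)
    if 18 == xs:
        gain = record(xs) // (xs < xs)
        gain -= 31 * val
    return 4

14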